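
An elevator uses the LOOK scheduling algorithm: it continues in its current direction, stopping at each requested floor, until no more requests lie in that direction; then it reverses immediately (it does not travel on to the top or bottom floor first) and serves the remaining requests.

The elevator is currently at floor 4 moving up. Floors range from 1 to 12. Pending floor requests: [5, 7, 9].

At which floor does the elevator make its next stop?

Answer: 5

Derivation:
Current floor: 4, direction: up
Requests above: [5, 7, 9]
Requests below: []
Moving up and requests lie above → nearest above is min([5, 7, 9]) = 5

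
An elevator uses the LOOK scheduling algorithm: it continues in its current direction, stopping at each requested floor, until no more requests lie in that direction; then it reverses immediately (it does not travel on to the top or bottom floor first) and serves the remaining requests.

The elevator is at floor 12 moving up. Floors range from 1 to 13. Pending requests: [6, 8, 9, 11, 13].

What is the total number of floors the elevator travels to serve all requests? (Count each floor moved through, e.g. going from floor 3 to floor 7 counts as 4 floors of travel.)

Start at floor 12 moving up, LOOK stop order: [13, 11, 9, 8, 6]
  12 → 13: |13-12| = 1, total = 1
  13 → 11: |11-13| = 2, total = 3
  11 → 9: |9-11| = 2, total = 5
  9 → 8: |8-9| = 1, total = 6
  8 → 6: |6-8| = 2, total = 8

Answer: 8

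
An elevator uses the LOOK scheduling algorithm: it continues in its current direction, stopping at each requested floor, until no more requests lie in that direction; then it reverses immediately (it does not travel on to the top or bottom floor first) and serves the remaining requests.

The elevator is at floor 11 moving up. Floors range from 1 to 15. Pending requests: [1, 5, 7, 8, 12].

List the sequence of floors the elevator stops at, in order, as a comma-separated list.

Answer: 12, 8, 7, 5, 1

Derivation:
Current: 11, moving UP
Serve above first (ascending): [12]
Then reverse, serve below (descending): [8, 7, 5, 1]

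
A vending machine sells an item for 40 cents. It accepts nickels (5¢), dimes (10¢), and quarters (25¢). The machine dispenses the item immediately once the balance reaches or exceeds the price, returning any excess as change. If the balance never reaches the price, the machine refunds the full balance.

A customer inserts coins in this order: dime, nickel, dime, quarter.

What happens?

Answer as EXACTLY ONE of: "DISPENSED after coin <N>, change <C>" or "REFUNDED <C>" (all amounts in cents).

Answer: DISPENSED after coin 4, change 10

Derivation:
Price: 40¢
Coin 1 (dime, 10¢): balance = 10¢
Coin 2 (nickel, 5¢): balance = 15¢
Coin 3 (dime, 10¢): balance = 25¢
Coin 4 (quarter, 25¢): balance = 50¢
  → balance >= price → DISPENSE, change = 50 - 40 = 10¢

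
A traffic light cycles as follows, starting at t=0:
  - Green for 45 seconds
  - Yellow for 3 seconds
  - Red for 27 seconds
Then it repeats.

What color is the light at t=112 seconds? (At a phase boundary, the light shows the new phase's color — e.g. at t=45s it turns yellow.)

Answer: green

Derivation:
Cycle length = 45 + 3 + 27 = 75s
t = 112, phase_t = 112 mod 75 = 37
37 < 45 (green end) → GREEN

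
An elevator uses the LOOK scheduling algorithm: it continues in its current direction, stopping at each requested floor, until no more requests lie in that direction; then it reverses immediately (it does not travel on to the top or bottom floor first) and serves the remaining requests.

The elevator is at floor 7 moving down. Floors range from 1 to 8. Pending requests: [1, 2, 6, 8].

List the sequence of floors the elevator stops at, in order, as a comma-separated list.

Answer: 6, 2, 1, 8

Derivation:
Current: 7, moving DOWN
Serve below first (descending): [6, 2, 1]
Then reverse, serve above (ascending): [8]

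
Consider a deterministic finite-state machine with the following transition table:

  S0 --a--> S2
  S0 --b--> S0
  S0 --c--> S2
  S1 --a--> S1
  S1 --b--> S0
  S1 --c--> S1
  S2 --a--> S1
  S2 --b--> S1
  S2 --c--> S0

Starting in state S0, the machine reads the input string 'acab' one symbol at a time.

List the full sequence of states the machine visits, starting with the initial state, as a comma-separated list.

Start: S0
  read 'a': S0 --a--> S2
  read 'c': S2 --c--> S0
  read 'a': S0 --a--> S2
  read 'b': S2 --b--> S1

Answer: S0, S2, S0, S2, S1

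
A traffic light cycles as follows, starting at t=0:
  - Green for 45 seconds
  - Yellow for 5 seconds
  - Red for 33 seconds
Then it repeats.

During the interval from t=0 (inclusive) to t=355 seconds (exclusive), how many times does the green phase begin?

Cycle = 45+5+33 = 83s
green phase starts at t = k*83 + 0 for k=0,1,2,...
Need k*83+0 < 355 → k < 4.277
k ∈ {0, ..., 4} → 5 starts

Answer: 5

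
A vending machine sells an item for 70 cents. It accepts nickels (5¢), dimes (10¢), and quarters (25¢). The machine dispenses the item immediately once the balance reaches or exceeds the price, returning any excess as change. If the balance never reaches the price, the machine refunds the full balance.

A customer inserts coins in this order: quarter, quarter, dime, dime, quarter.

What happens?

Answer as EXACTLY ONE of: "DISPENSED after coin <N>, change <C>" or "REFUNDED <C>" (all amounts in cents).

Answer: DISPENSED after coin 4, change 0

Derivation:
Price: 70¢
Coin 1 (quarter, 25¢): balance = 25¢
Coin 2 (quarter, 25¢): balance = 50¢
Coin 3 (dime, 10¢): balance = 60¢
Coin 4 (dime, 10¢): balance = 70¢
  → balance >= price → DISPENSE, change = 70 - 70 = 0¢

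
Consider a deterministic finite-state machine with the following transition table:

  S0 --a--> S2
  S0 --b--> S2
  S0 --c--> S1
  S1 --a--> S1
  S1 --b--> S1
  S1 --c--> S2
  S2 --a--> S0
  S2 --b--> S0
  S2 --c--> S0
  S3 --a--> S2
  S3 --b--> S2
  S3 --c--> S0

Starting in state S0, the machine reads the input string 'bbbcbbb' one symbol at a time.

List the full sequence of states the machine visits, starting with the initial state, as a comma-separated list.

Start: S0
  read 'b': S0 --b--> S2
  read 'b': S2 --b--> S0
  read 'b': S0 --b--> S2
  read 'c': S2 --c--> S0
  read 'b': S0 --b--> S2
  read 'b': S2 --b--> S0
  read 'b': S0 --b--> S2

Answer: S0, S2, S0, S2, S0, S2, S0, S2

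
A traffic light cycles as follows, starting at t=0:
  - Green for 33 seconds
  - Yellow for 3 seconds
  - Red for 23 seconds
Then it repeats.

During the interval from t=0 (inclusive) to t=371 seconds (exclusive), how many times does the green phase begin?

Answer: 7

Derivation:
Cycle = 33+3+23 = 59s
green phase starts at t = k*59 + 0 for k=0,1,2,...
Need k*59+0 < 371 → k < 6.288
k ∈ {0, ..., 6} → 7 starts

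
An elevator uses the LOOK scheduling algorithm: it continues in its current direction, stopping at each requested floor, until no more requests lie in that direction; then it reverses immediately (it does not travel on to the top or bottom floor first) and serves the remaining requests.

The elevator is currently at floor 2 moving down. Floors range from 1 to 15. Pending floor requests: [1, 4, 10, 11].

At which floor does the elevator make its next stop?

Answer: 1

Derivation:
Current floor: 2, direction: down
Requests above: [4, 10, 11]
Requests below: [1]
Moving down and requests lie below → nearest below is max([1]) = 1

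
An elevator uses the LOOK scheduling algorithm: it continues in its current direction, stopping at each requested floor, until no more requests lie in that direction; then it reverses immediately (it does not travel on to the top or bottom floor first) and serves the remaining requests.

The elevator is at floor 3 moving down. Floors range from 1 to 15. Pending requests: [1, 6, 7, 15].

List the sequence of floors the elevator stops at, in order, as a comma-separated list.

Current: 3, moving DOWN
Serve below first (descending): [1]
Then reverse, serve above (ascending): [6, 7, 15]

Answer: 1, 6, 7, 15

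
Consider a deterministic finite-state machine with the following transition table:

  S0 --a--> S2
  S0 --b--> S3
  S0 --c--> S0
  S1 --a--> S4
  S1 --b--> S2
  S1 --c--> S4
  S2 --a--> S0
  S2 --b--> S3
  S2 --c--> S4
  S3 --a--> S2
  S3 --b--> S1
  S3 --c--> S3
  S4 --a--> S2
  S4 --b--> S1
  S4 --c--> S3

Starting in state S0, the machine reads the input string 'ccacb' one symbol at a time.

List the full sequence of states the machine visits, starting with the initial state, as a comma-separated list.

Answer: S0, S0, S0, S2, S4, S1

Derivation:
Start: S0
  read 'c': S0 --c--> S0
  read 'c': S0 --c--> S0
  read 'a': S0 --a--> S2
  read 'c': S2 --c--> S4
  read 'b': S4 --b--> S1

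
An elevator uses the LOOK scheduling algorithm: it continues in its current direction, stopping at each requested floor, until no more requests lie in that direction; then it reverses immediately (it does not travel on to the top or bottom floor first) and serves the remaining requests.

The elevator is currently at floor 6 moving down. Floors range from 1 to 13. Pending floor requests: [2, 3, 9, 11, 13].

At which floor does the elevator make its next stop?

Answer: 3

Derivation:
Current floor: 6, direction: down
Requests above: [9, 11, 13]
Requests below: [2, 3]
Moving down and requests lie below → nearest below is max([2, 3]) = 3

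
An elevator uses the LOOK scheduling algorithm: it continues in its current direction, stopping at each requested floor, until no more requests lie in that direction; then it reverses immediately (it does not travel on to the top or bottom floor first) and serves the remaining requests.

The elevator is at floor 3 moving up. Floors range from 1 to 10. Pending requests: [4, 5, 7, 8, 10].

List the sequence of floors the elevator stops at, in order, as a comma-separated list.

Answer: 4, 5, 7, 8, 10

Derivation:
Current: 3, moving UP
Serve above first (ascending): [4, 5, 7, 8, 10]
Then reverse, serve below (descending): []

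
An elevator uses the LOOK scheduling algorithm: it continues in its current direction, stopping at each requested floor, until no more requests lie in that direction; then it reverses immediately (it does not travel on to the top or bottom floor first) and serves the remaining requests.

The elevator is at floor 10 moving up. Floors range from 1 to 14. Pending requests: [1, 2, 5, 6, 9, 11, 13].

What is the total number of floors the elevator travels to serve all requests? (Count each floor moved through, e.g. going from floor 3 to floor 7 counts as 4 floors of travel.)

Answer: 15

Derivation:
Start at floor 10 moving up, LOOK stop order: [11, 13, 9, 6, 5, 2, 1]
  10 → 11: |11-10| = 1, total = 1
  11 → 13: |13-11| = 2, total = 3
  13 → 9: |9-13| = 4, total = 7
  9 → 6: |6-9| = 3, total = 10
  6 → 5: |5-6| = 1, total = 11
  5 → 2: |2-5| = 3, total = 14
  2 → 1: |1-2| = 1, total = 15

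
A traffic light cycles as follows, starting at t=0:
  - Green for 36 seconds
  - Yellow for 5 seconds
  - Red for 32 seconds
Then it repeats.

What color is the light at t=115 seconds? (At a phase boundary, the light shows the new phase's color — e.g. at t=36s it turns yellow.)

Cycle length = 36 + 5 + 32 = 73s
t = 115, phase_t = 115 mod 73 = 42
42 >= 41 → RED

Answer: red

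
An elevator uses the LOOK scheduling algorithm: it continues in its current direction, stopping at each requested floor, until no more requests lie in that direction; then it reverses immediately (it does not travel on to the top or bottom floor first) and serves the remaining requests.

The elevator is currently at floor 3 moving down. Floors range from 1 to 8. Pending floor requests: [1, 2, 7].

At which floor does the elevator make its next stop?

Answer: 2

Derivation:
Current floor: 3, direction: down
Requests above: [7]
Requests below: [1, 2]
Moving down and requests lie below → nearest below is max([1, 2]) = 2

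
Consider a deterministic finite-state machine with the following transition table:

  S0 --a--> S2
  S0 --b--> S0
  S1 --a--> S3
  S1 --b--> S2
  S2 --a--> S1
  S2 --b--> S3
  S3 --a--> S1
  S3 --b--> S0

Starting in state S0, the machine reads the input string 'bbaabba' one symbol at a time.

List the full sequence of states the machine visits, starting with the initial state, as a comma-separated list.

Answer: S0, S0, S0, S2, S1, S2, S3, S1

Derivation:
Start: S0
  read 'b': S0 --b--> S0
  read 'b': S0 --b--> S0
  read 'a': S0 --a--> S2
  read 'a': S2 --a--> S1
  read 'b': S1 --b--> S2
  read 'b': S2 --b--> S3
  read 'a': S3 --a--> S1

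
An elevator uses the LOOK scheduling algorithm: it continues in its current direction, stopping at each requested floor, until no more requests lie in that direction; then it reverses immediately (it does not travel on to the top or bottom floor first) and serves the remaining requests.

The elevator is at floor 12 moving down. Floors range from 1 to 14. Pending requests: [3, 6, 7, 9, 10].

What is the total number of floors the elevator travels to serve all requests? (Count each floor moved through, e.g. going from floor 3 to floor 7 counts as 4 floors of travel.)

Answer: 9

Derivation:
Start at floor 12 moving down, LOOK stop order: [10, 9, 7, 6, 3]
  12 → 10: |10-12| = 2, total = 2
  10 → 9: |9-10| = 1, total = 3
  9 → 7: |7-9| = 2, total = 5
  7 → 6: |6-7| = 1, total = 6
  6 → 3: |3-6| = 3, total = 9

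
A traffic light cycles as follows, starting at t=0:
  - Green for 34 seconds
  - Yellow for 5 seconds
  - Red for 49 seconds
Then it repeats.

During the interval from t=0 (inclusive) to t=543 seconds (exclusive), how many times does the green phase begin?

Answer: 7

Derivation:
Cycle = 34+5+49 = 88s
green phase starts at t = k*88 + 0 for k=0,1,2,...
Need k*88+0 < 543 → k < 6.170
k ∈ {0, ..., 6} → 7 starts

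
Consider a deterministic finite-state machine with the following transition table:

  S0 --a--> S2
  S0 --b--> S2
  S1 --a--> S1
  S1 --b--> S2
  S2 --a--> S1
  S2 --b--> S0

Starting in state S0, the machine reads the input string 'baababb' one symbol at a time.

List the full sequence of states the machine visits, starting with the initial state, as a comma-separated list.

Start: S0
  read 'b': S0 --b--> S2
  read 'a': S2 --a--> S1
  read 'a': S1 --a--> S1
  read 'b': S1 --b--> S2
  read 'a': S2 --a--> S1
  read 'b': S1 --b--> S2
  read 'b': S2 --b--> S0

Answer: S0, S2, S1, S1, S2, S1, S2, S0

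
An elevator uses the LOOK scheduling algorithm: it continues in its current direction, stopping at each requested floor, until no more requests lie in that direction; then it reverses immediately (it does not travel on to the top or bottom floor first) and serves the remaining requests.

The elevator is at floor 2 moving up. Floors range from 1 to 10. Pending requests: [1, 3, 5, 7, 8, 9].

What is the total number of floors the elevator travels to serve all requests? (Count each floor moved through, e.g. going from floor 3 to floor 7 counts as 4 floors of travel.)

Start at floor 2 moving up, LOOK stop order: [3, 5, 7, 8, 9, 1]
  2 → 3: |3-2| = 1, total = 1
  3 → 5: |5-3| = 2, total = 3
  5 → 7: |7-5| = 2, total = 5
  7 → 8: |8-7| = 1, total = 6
  8 → 9: |9-8| = 1, total = 7
  9 → 1: |1-9| = 8, total = 15

Answer: 15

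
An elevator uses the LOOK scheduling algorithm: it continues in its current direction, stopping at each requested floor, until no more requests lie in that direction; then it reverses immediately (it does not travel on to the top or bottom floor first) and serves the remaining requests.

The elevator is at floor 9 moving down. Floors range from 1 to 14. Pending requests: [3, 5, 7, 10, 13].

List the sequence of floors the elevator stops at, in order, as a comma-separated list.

Answer: 7, 5, 3, 10, 13

Derivation:
Current: 9, moving DOWN
Serve below first (descending): [7, 5, 3]
Then reverse, serve above (ascending): [10, 13]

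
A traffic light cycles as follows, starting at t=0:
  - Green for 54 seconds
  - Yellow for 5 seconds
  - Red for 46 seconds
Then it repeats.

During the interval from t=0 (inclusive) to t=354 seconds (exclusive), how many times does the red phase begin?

Answer: 3

Derivation:
Cycle = 54+5+46 = 105s
red phase starts at t = k*105 + 59 for k=0,1,2,...
Need k*105+59 < 354 → k < 2.810
k ∈ {0, ..., 2} → 3 starts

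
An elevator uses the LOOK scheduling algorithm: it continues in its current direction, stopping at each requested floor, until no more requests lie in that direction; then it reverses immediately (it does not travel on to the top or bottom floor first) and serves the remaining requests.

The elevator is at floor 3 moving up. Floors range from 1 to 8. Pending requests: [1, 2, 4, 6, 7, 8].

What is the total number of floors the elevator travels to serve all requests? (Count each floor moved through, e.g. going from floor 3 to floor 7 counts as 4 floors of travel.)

Answer: 12

Derivation:
Start at floor 3 moving up, LOOK stop order: [4, 6, 7, 8, 2, 1]
  3 → 4: |4-3| = 1, total = 1
  4 → 6: |6-4| = 2, total = 3
  6 → 7: |7-6| = 1, total = 4
  7 → 8: |8-7| = 1, total = 5
  8 → 2: |2-8| = 6, total = 11
  2 → 1: |1-2| = 1, total = 12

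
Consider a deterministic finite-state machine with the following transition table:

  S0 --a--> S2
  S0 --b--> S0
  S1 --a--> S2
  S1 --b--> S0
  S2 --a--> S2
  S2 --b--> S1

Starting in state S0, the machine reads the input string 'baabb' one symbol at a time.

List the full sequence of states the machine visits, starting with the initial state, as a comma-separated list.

Answer: S0, S0, S2, S2, S1, S0

Derivation:
Start: S0
  read 'b': S0 --b--> S0
  read 'a': S0 --a--> S2
  read 'a': S2 --a--> S2
  read 'b': S2 --b--> S1
  read 'b': S1 --b--> S0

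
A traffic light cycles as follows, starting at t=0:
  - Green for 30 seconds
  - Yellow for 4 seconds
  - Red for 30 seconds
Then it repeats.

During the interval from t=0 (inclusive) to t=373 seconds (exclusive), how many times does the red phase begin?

Answer: 6

Derivation:
Cycle = 30+4+30 = 64s
red phase starts at t = k*64 + 34 for k=0,1,2,...
Need k*64+34 < 373 → k < 5.297
k ∈ {0, ..., 5} → 6 starts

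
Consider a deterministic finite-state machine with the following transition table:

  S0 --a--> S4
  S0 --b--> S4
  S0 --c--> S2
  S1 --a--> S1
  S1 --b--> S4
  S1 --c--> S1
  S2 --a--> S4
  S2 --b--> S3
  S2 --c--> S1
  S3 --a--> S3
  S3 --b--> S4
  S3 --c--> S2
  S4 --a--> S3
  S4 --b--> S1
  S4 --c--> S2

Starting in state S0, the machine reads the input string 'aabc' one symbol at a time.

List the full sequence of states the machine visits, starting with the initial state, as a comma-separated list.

Answer: S0, S4, S3, S4, S2

Derivation:
Start: S0
  read 'a': S0 --a--> S4
  read 'a': S4 --a--> S3
  read 'b': S3 --b--> S4
  read 'c': S4 --c--> S2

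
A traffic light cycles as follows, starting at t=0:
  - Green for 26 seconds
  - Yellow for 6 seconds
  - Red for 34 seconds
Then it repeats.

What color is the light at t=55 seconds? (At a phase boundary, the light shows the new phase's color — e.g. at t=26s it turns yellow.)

Cycle length = 26 + 6 + 34 = 66s
t = 55, phase_t = 55 mod 66 = 55
55 >= 32 → RED

Answer: red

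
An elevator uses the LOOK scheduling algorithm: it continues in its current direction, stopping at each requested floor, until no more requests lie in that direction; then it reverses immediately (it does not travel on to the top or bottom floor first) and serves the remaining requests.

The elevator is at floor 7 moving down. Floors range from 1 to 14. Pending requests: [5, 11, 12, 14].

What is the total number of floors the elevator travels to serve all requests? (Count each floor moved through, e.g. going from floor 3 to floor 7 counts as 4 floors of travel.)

Answer: 11

Derivation:
Start at floor 7 moving down, LOOK stop order: [5, 11, 12, 14]
  7 → 5: |5-7| = 2, total = 2
  5 → 11: |11-5| = 6, total = 8
  11 → 12: |12-11| = 1, total = 9
  12 → 14: |14-12| = 2, total = 11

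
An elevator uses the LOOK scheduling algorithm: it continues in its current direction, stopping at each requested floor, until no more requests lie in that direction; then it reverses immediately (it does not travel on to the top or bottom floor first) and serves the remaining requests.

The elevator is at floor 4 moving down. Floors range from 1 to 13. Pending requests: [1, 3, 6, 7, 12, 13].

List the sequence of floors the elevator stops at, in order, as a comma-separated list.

Current: 4, moving DOWN
Serve below first (descending): [3, 1]
Then reverse, serve above (ascending): [6, 7, 12, 13]

Answer: 3, 1, 6, 7, 12, 13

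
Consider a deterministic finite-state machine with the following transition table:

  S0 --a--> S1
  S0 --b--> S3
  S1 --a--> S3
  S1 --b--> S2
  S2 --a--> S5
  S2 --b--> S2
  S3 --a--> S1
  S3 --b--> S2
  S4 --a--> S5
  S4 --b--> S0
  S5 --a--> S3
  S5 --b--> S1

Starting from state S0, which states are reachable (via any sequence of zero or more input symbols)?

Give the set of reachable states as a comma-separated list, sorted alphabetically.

Answer: S0, S1, S2, S3, S5

Derivation:
BFS from S0:
  visit S0: S0--a-->S1 (new), S0--b-->S3 (new)
  visit S1: S1--a-->S3 (seen), S1--b-->S2 (new)
  visit S3: S3--a-->S1 (seen), S3--b-->S2 (seen)
  visit S2: S2--a-->S5 (new), S2--b-->S2 (seen)
  visit S5: S5--a-->S3 (seen), S5--b-->S1 (seen)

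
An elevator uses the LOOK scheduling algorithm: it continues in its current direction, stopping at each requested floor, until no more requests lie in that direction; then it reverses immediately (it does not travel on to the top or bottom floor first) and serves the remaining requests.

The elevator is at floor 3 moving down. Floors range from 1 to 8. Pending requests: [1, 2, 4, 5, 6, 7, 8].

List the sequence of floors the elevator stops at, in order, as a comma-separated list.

Current: 3, moving DOWN
Serve below first (descending): [2, 1]
Then reverse, serve above (ascending): [4, 5, 6, 7, 8]

Answer: 2, 1, 4, 5, 6, 7, 8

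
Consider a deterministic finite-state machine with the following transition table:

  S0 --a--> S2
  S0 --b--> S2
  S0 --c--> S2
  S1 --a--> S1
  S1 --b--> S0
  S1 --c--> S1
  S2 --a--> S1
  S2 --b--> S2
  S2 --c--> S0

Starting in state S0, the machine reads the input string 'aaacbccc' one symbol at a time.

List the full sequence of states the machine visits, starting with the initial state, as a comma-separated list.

Start: S0
  read 'a': S0 --a--> S2
  read 'a': S2 --a--> S1
  read 'a': S1 --a--> S1
  read 'c': S1 --c--> S1
  read 'b': S1 --b--> S0
  read 'c': S0 --c--> S2
  read 'c': S2 --c--> S0
  read 'c': S0 --c--> S2

Answer: S0, S2, S1, S1, S1, S0, S2, S0, S2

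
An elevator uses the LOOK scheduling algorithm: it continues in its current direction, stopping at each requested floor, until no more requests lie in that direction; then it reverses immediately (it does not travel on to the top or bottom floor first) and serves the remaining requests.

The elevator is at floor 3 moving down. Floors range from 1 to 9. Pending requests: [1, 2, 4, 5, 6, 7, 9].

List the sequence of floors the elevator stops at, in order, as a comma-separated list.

Current: 3, moving DOWN
Serve below first (descending): [2, 1]
Then reverse, serve above (ascending): [4, 5, 6, 7, 9]

Answer: 2, 1, 4, 5, 6, 7, 9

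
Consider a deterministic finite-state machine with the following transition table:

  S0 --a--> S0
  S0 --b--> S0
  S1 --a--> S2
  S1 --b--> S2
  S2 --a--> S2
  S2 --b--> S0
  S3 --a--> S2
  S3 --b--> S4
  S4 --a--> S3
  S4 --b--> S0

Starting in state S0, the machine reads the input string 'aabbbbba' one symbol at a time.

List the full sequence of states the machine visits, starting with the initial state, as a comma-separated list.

Answer: S0, S0, S0, S0, S0, S0, S0, S0, S0

Derivation:
Start: S0
  read 'a': S0 --a--> S0
  read 'a': S0 --a--> S0
  read 'b': S0 --b--> S0
  read 'b': S0 --b--> S0
  read 'b': S0 --b--> S0
  read 'b': S0 --b--> S0
  read 'b': S0 --b--> S0
  read 'a': S0 --a--> S0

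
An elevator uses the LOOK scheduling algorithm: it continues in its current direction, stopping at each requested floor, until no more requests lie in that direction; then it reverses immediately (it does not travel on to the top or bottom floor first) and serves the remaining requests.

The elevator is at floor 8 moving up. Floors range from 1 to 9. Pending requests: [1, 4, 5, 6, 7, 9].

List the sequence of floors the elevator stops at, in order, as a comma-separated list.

Answer: 9, 7, 6, 5, 4, 1

Derivation:
Current: 8, moving UP
Serve above first (ascending): [9]
Then reverse, serve below (descending): [7, 6, 5, 4, 1]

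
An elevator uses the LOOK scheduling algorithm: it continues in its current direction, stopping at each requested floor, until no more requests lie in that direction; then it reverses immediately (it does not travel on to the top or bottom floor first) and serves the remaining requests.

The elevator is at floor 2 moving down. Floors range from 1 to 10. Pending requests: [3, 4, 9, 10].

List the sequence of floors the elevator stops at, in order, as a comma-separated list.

Current: 2, moving DOWN
Serve below first (descending): []
Then reverse, serve above (ascending): [3, 4, 9, 10]

Answer: 3, 4, 9, 10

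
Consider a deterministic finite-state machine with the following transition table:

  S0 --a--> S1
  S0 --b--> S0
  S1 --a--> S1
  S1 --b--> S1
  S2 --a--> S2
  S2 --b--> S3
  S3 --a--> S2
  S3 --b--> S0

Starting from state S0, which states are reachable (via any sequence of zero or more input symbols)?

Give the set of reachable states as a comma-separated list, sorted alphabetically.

Answer: S0, S1

Derivation:
BFS from S0:
  visit S0: S0--a-->S1 (new), S0--b-->S0 (seen)
  visit S1: S1--a-->S1 (seen), S1--b-->S1 (seen)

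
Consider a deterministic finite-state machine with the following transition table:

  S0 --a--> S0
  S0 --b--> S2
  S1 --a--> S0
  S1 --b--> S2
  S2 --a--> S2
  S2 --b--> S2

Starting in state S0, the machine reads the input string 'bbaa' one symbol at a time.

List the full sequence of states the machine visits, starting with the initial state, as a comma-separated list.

Answer: S0, S2, S2, S2, S2

Derivation:
Start: S0
  read 'b': S0 --b--> S2
  read 'b': S2 --b--> S2
  read 'a': S2 --a--> S2
  read 'a': S2 --a--> S2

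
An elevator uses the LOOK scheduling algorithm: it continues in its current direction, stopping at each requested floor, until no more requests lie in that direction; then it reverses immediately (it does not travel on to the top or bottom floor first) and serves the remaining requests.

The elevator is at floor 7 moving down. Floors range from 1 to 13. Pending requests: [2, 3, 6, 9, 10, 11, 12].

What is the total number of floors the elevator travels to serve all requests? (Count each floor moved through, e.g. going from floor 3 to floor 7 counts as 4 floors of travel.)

Start at floor 7 moving down, LOOK stop order: [6, 3, 2, 9, 10, 11, 12]
  7 → 6: |6-7| = 1, total = 1
  6 → 3: |3-6| = 3, total = 4
  3 → 2: |2-3| = 1, total = 5
  2 → 9: |9-2| = 7, total = 12
  9 → 10: |10-9| = 1, total = 13
  10 → 11: |11-10| = 1, total = 14
  11 → 12: |12-11| = 1, total = 15

Answer: 15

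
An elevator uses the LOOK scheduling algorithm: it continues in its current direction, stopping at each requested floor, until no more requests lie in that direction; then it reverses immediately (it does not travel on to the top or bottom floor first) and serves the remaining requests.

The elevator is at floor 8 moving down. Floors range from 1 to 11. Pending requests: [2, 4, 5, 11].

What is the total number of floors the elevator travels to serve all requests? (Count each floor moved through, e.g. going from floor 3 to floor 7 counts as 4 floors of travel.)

Answer: 15

Derivation:
Start at floor 8 moving down, LOOK stop order: [5, 4, 2, 11]
  8 → 5: |5-8| = 3, total = 3
  5 → 4: |4-5| = 1, total = 4
  4 → 2: |2-4| = 2, total = 6
  2 → 11: |11-2| = 9, total = 15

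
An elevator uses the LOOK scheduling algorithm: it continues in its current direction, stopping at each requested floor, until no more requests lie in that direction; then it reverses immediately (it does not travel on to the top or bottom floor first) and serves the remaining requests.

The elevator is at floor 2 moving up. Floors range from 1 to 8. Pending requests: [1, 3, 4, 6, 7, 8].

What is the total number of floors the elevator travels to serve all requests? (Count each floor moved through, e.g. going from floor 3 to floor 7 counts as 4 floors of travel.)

Start at floor 2 moving up, LOOK stop order: [3, 4, 6, 7, 8, 1]
  2 → 3: |3-2| = 1, total = 1
  3 → 4: |4-3| = 1, total = 2
  4 → 6: |6-4| = 2, total = 4
  6 → 7: |7-6| = 1, total = 5
  7 → 8: |8-7| = 1, total = 6
  8 → 1: |1-8| = 7, total = 13

Answer: 13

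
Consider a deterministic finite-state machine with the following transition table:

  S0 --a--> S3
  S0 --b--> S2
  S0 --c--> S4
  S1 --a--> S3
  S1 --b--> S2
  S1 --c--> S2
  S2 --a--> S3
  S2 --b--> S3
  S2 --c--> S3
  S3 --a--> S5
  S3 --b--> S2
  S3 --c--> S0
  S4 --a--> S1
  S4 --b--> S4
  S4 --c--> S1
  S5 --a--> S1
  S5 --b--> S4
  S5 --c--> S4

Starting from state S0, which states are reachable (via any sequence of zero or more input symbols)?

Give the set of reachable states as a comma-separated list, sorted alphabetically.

BFS from S0:
  visit S0: S0--a-->S3 (new), S0--b-->S2 (new), S0--c-->S4 (new)
  visit S3: S3--a-->S5 (new), S3--b-->S2 (seen), S3--c-->S0 (seen)
  visit S2: S2--a-->S3 (seen), S2--b-->S3 (seen), S2--c-->S3 (seen)
  visit S4: S4--a-->S1 (new), S4--b-->S4 (seen), S4--c-->S1 (seen)
  visit S5: S5--a-->S1 (seen), S5--b-->S4 (seen), S5--c-->S4 (seen)
  visit S1: S1--a-->S3 (seen), S1--b-->S2 (seen), S1--c-->S2 (seen)

Answer: S0, S1, S2, S3, S4, S5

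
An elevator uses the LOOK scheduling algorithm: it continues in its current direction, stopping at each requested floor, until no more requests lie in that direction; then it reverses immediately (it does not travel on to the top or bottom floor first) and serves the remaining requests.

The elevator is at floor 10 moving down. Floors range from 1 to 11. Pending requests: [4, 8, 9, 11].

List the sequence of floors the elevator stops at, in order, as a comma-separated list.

Current: 10, moving DOWN
Serve below first (descending): [9, 8, 4]
Then reverse, serve above (ascending): [11]

Answer: 9, 8, 4, 11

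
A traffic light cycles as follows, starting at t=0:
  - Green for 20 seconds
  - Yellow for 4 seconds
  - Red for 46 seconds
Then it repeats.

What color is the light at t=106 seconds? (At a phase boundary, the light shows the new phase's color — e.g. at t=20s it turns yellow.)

Cycle length = 20 + 4 + 46 = 70s
t = 106, phase_t = 106 mod 70 = 36
36 >= 24 → RED

Answer: red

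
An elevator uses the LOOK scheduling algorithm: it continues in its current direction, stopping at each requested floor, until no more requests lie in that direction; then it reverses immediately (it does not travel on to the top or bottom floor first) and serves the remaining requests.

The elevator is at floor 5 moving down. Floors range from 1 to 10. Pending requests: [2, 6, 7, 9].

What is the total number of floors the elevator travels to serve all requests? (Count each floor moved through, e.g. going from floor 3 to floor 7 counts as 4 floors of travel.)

Start at floor 5 moving down, LOOK stop order: [2, 6, 7, 9]
  5 → 2: |2-5| = 3, total = 3
  2 → 6: |6-2| = 4, total = 7
  6 → 7: |7-6| = 1, total = 8
  7 → 9: |9-7| = 2, total = 10

Answer: 10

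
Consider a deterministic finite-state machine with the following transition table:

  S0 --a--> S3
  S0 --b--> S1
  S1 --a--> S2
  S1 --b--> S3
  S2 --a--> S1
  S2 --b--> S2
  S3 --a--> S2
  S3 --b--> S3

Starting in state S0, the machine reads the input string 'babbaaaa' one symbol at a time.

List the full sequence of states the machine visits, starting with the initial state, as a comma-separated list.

Start: S0
  read 'b': S0 --b--> S1
  read 'a': S1 --a--> S2
  read 'b': S2 --b--> S2
  read 'b': S2 --b--> S2
  read 'a': S2 --a--> S1
  read 'a': S1 --a--> S2
  read 'a': S2 --a--> S1
  read 'a': S1 --a--> S2

Answer: S0, S1, S2, S2, S2, S1, S2, S1, S2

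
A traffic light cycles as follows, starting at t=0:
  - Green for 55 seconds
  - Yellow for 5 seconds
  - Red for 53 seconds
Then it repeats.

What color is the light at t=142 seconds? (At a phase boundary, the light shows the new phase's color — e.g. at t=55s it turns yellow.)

Answer: green

Derivation:
Cycle length = 55 + 5 + 53 = 113s
t = 142, phase_t = 142 mod 113 = 29
29 < 55 (green end) → GREEN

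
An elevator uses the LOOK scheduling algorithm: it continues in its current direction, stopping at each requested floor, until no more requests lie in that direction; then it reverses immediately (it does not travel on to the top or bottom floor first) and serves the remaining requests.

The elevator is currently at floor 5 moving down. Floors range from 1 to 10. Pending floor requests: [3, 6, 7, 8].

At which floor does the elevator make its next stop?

Current floor: 5, direction: down
Requests above: [6, 7, 8]
Requests below: [3]
Moving down and requests lie below → nearest below is max([3]) = 3

Answer: 3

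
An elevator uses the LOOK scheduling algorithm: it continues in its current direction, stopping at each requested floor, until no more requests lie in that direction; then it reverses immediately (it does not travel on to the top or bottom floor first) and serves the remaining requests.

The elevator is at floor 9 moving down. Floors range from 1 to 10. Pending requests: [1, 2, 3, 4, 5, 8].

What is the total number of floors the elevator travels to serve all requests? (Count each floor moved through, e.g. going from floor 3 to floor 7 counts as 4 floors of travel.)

Start at floor 9 moving down, LOOK stop order: [8, 5, 4, 3, 2, 1]
  9 → 8: |8-9| = 1, total = 1
  8 → 5: |5-8| = 3, total = 4
  5 → 4: |4-5| = 1, total = 5
  4 → 3: |3-4| = 1, total = 6
  3 → 2: |2-3| = 1, total = 7
  2 → 1: |1-2| = 1, total = 8

Answer: 8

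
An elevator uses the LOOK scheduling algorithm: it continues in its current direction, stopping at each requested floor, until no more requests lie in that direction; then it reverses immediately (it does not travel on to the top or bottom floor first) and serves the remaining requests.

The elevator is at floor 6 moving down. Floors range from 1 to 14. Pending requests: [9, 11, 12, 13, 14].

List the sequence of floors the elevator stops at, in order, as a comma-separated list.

Current: 6, moving DOWN
Serve below first (descending): []
Then reverse, serve above (ascending): [9, 11, 12, 13, 14]

Answer: 9, 11, 12, 13, 14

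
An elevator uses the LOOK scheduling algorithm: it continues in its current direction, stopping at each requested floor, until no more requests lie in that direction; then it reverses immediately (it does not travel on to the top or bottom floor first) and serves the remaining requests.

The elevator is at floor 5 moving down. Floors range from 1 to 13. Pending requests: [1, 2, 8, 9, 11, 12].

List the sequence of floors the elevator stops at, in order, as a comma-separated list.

Current: 5, moving DOWN
Serve below first (descending): [2, 1]
Then reverse, serve above (ascending): [8, 9, 11, 12]

Answer: 2, 1, 8, 9, 11, 12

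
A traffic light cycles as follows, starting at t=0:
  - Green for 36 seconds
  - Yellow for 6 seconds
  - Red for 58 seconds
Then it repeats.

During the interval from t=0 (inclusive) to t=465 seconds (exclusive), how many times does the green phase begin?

Cycle = 36+6+58 = 100s
green phase starts at t = k*100 + 0 for k=0,1,2,...
Need k*100+0 < 465 → k < 4.650
k ∈ {0, ..., 4} → 5 starts

Answer: 5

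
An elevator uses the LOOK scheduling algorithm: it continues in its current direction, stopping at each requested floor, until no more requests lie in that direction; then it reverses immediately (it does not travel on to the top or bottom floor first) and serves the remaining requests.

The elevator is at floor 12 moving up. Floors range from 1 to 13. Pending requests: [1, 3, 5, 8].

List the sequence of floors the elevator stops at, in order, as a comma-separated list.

Answer: 8, 5, 3, 1

Derivation:
Current: 12, moving UP
Serve above first (ascending): []
Then reverse, serve below (descending): [8, 5, 3, 1]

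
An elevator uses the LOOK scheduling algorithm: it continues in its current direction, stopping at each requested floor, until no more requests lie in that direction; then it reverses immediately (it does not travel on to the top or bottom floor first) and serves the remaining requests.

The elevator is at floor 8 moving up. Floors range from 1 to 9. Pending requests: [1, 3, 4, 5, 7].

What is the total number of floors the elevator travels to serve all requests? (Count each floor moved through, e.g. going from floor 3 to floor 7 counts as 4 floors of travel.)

Answer: 7

Derivation:
Start at floor 8 moving up, LOOK stop order: [7, 5, 4, 3, 1]
  8 → 7: |7-8| = 1, total = 1
  7 → 5: |5-7| = 2, total = 3
  5 → 4: |4-5| = 1, total = 4
  4 → 3: |3-4| = 1, total = 5
  3 → 1: |1-3| = 2, total = 7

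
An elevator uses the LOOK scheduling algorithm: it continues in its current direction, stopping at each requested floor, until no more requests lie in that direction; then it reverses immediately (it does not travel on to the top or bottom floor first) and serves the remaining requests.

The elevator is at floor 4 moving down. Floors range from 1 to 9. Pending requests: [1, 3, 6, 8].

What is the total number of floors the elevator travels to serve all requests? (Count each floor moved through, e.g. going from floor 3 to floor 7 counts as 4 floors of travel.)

Answer: 10

Derivation:
Start at floor 4 moving down, LOOK stop order: [3, 1, 6, 8]
  4 → 3: |3-4| = 1, total = 1
  3 → 1: |1-3| = 2, total = 3
  1 → 6: |6-1| = 5, total = 8
  6 → 8: |8-6| = 2, total = 10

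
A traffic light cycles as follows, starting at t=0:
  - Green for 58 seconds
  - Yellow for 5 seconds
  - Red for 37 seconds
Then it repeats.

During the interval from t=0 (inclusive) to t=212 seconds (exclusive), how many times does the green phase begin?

Answer: 3

Derivation:
Cycle = 58+5+37 = 100s
green phase starts at t = k*100 + 0 for k=0,1,2,...
Need k*100+0 < 212 → k < 2.120
k ∈ {0, ..., 2} → 3 starts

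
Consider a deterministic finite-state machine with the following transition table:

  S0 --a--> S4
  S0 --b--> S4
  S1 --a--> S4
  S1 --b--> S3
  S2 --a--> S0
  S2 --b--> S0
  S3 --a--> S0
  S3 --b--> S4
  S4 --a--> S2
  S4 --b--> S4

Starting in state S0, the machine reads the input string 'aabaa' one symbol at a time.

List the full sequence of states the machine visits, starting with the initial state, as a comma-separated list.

Start: S0
  read 'a': S0 --a--> S4
  read 'a': S4 --a--> S2
  read 'b': S2 --b--> S0
  read 'a': S0 --a--> S4
  read 'a': S4 --a--> S2

Answer: S0, S4, S2, S0, S4, S2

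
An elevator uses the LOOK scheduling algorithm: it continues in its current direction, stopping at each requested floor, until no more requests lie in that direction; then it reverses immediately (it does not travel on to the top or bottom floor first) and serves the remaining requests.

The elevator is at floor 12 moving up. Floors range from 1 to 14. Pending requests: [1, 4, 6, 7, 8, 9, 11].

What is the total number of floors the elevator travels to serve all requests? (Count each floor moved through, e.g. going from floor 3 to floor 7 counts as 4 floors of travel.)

Start at floor 12 moving up, LOOK stop order: [11, 9, 8, 7, 6, 4, 1]
  12 → 11: |11-12| = 1, total = 1
  11 → 9: |9-11| = 2, total = 3
  9 → 8: |8-9| = 1, total = 4
  8 → 7: |7-8| = 1, total = 5
  7 → 6: |6-7| = 1, total = 6
  6 → 4: |4-6| = 2, total = 8
  4 → 1: |1-4| = 3, total = 11

Answer: 11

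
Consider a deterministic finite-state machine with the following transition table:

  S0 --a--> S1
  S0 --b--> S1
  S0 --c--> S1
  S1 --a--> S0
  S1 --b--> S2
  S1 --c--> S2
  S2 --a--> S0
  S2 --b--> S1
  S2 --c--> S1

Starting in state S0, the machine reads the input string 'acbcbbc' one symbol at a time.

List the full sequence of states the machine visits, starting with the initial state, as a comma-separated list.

Answer: S0, S1, S2, S1, S2, S1, S2, S1

Derivation:
Start: S0
  read 'a': S0 --a--> S1
  read 'c': S1 --c--> S2
  read 'b': S2 --b--> S1
  read 'c': S1 --c--> S2
  read 'b': S2 --b--> S1
  read 'b': S1 --b--> S2
  read 'c': S2 --c--> S1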